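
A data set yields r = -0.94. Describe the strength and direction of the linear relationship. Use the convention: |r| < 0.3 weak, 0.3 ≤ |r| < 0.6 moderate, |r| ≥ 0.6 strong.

strong negative

r = -0.94 < 0 so the relationship is negative.
|r| = 0.94, which falls in the strong range.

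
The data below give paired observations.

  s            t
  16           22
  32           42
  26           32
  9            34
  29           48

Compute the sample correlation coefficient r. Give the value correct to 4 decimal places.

0.6252

n = 5, Σs = 112, Σt = 178, Σs² = 2878, Σt² = 6732, Σst = 4226
nΣst − ΣsΣt = 21130 − 19936 = 1194
nΣs² − (Σs)² = 14390 − 12544 = 1846; nΣt² − (Σt)² = 33660 − 31684 = 1976
r = 1194 / √(1846 × 1976) = 1194 / 1909.8942 ≈ 0.6252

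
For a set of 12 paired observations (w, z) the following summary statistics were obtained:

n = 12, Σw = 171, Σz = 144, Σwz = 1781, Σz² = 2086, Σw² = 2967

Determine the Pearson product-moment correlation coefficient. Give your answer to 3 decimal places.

-0.622

r = (nΣwz − ΣwΣz) / √[(nΣw² − (Σw)²)(nΣz² − (Σz)²)]
Numerator: 12×1781 − 171×144 = -3252
Denominator: √[(35604 − 29241)(25032 − 20736)] = √[6363 × 4296] = 5228.3313
r = -3252 / 5228.3313 ≈ -0.622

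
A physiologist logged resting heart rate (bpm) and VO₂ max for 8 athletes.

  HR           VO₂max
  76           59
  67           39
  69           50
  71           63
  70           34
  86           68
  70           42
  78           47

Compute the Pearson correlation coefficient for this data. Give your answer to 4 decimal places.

0.6723

n = 8, Σx = 587, Σy = 402, Σx² = 43347, Σy² = 21224, Σxy = 29854
nΣxy − ΣxΣy = 238832 − 235974 = 2858
nΣx² − (Σx)² = 346776 − 344569 = 2207; nΣy² − (Σy)² = 169792 − 161604 = 8188
r = 2858 / √(2207 × 8188) = 2858 / 4250.9900 ≈ 0.6723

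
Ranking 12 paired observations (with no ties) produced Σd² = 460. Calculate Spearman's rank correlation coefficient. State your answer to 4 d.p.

-0.6084

ρ = 1 − 6Σd² / [n(n²−1)] = 1 − 6×460 / (12×143)
  = 1 − 2760/1716 = 1 − 1.60839 ≈ -0.6084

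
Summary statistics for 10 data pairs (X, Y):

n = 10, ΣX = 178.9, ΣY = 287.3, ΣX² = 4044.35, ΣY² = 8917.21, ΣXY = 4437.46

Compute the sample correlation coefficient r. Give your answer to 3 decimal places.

r = (nΣXY − ΣXΣY) / √[(nΣX² − (ΣX)²)(nΣY² − (ΣY)²)]
Numerator: 10×4437.46 − 178.9×287.3 = -7023.37
Denominator: √[(40443.5 − 32005.21)(89172.1 − 82541.29)] = √[8438.29 × 6630.81] = 7480.1536
r = -7023.37 / 7480.1536 ≈ -0.939

-0.939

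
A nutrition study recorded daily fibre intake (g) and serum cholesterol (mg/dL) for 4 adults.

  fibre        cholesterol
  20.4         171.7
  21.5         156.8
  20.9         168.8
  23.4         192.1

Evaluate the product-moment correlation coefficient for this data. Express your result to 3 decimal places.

n = 4, Σx = 86.2, Σy = 689.4, Σx² = 1862.78, Σy² = 119462.98, Σxy = 14896.94
nΣxy − ΣxΣy = 59587.76 − 59426.28 = 161.48
nΣx² − (Σx)² = 7451.12 − 7430.44 = 20.68; nΣy² − (Σy)² = 477851.92 − 475272.36 = 2579.56
r = 161.48 / √(20.68 × 2579.56) = 161.48 / 230.9660 ≈ 0.699

0.699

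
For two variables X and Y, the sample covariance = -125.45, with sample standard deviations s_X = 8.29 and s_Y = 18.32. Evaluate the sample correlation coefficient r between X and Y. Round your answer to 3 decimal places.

r = Cov(X,Y) / (s_X · s_Y) = -125.45 / (8.29 × 18.32)
  = -125.45 / 151.8728 ≈ -0.826

-0.826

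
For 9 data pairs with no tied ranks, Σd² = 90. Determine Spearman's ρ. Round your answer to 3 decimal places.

0.250

ρ = 1 − 6Σd² / [n(n²−1)] = 1 − 6×90 / (9×80)
  = 1 − 540/720 = 1 − 0.7500 ≈ 0.250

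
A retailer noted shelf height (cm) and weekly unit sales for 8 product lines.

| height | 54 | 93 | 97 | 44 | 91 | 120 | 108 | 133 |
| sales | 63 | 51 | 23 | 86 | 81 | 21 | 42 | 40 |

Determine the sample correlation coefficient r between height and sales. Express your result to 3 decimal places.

-0.720

n = 8, Σx = 740, Σy = 407, Σx² = 74944, Σy² = 24861, Σxy = 33907
nΣxy − ΣxΣy = 271256 − 301180 = -29924
nΣx² − (Σx)² = 599552 − 547600 = 51952; nΣy² − (Σy)² = 198888 − 165649 = 33239
r = -29924 / √(51952 × 33239) = -29924 / 41555.1745 ≈ -0.720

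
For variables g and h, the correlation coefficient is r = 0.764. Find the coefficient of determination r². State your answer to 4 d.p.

r² = (0.764)² = 0.5837

0.5837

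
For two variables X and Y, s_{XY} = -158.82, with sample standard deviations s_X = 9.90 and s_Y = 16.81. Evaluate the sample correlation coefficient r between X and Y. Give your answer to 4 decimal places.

r = Cov(X,Y) / (s_X · s_Y) = -158.82 / (9.90 × 16.81)
  = -158.82 / 166.4190 ≈ -0.9543

-0.9543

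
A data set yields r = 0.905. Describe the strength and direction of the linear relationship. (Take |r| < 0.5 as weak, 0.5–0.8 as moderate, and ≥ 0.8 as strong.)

strong positive

r = 0.905 > 0 so the relationship is positive.
|r| = 0.905, which falls in the strong range.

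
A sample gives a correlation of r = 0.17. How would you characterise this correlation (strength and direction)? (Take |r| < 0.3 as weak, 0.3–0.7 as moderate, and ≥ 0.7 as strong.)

r = 0.17 > 0 so the relationship is positive.
|r| = 0.17, which falls in the weak range.

weak positive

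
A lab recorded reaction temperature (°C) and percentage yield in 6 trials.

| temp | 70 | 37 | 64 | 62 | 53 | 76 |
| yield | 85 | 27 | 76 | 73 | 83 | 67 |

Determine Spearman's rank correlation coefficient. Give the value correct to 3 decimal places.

Rank temp: 5, 1, 4, 3, 2, 6
Rank yield: 6, 1, 4, 3, 5, 2
d = rank(temp) − rank(yield): -1, 0, 0, 0, -3, 4; Σd² = 26
ρ = 1 − 6Σd² / [n(n²−1)] = 1 − 6×26 / (6×35) = 1 − 156/210 ≈ 0.257

0.257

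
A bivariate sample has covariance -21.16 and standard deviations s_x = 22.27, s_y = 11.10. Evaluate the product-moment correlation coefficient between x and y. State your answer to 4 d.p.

r = Cov(x,y) / (s_x · s_y) = -21.16 / (22.27 × 11.10)
  = -21.16 / 247.1970 ≈ -0.0856

-0.0856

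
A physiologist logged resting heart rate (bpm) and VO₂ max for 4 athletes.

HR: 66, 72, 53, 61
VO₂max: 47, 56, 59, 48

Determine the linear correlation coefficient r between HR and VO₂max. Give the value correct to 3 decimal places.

n = 4, Σx = 252, Σy = 210, Σx² = 16070, Σy² = 11130, Σxy = 13189
nΣxy − ΣxΣy = 52756 − 52920 = -164
nΣx² − (Σx)² = 64280 − 63504 = 776; nΣy² − (Σy)² = 44520 − 44100 = 420
r = -164 / √(776 × 420) = -164 / 570.8940 ≈ -0.287

-0.287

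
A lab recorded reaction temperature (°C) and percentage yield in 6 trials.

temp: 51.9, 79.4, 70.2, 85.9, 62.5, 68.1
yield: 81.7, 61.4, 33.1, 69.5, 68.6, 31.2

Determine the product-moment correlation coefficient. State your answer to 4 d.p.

n = 6, Σx = 418, Σy = 345.5, Σx² = 29848.68, Σy² = 22050.11, Σxy = 23821.28
nΣxy − ΣxΣy = 142927.68 − 144419 = -1491.32
nΣx² − (Σx)² = 179092.08 − 174724 = 4368.08; nΣy² − (Σy)² = 132300.66 − 119370.25 = 12930.41
r = -1491.32 / √(4368.08 × 12930.41) = -1491.32 / 7515.3886 ≈ -0.1984

-0.1984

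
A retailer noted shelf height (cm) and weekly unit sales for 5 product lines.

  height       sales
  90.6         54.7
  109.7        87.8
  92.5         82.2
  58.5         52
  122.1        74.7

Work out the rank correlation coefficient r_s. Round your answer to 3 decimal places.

Rank height: 2, 4, 3, 1, 5
Rank sales: 2, 5, 4, 1, 3
d = rank(height) − rank(sales): 0, -1, -1, 0, 2; Σd² = 6
ρ = 1 − 6Σd² / [n(n²−1)] = 1 − 6×6 / (5×24) = 1 − 36/120 ≈ 0.700

0.700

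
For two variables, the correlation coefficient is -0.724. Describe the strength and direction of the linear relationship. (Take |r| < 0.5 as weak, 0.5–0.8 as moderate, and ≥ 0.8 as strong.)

moderate negative

r = -0.724 < 0 so the relationship is negative.
|r| = 0.724, which falls in the moderate range.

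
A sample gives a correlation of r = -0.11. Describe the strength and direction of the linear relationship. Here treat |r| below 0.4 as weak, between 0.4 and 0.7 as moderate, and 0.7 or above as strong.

weak negative

r = -0.11 < 0 so the relationship is negative.
|r| = 0.11, which falls in the weak range.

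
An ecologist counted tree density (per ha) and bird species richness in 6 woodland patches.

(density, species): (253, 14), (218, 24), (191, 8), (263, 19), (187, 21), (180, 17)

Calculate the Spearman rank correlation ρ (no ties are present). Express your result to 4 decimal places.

Rank density: 5, 4, 3, 6, 2, 1
Rank species: 2, 6, 1, 4, 5, 3
d = rank(density) − rank(species): 3, -2, 2, 2, -3, -2; Σd² = 34
ρ = 1 − 6Σd² / [n(n²−1)] = 1 − 6×34 / (6×35) = 1 − 204/210 ≈ 0.0286

0.0286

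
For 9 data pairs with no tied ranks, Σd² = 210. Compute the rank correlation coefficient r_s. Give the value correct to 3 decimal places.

-0.750

ρ = 1 − 6Σd² / [n(n²−1)] = 1 − 6×210 / (9×80)
  = 1 − 1260/720 = 1 − 1.7500 ≈ -0.750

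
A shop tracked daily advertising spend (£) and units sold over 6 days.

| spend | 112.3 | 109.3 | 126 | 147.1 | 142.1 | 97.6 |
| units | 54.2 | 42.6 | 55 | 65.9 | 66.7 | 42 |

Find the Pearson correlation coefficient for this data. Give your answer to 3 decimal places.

0.948

n = 6, Σx = 734.4, Σy = 326.4, Σx² = 91790.36, Σy² = 18333.1, Σxy = 40944
nΣxy − ΣxΣy = 245664 − 239708.16 = 5955.84
nΣx² − (Σx)² = 550742.16 − 539343.36 = 11398.8; nΣy² − (Σy)² = 109998.6 − 106536.96 = 3461.64
r = 5955.84 / √(11398.8 × 3461.64) = 5955.84 / 6281.6035 ≈ 0.948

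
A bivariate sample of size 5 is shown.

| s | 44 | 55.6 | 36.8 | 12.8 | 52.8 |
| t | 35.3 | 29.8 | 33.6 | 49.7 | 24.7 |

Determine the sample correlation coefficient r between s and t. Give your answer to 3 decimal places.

-0.946

n = 5, Σs = 202, Σt = 173.1, Σs² = 9333.28, Σt² = 6343.27, Σst = 6386.88
nΣst − ΣsΣt = 31934.4 − 34966.2 = -3031.8
nΣs² − (Σs)² = 46666.4 − 40804 = 5862.4; nΣt² − (Σt)² = 31716.35 − 29963.61 = 1752.74
r = -3031.8 / √(5862.4 × 1752.74) = -3031.8 / 3205.5051 ≈ -0.946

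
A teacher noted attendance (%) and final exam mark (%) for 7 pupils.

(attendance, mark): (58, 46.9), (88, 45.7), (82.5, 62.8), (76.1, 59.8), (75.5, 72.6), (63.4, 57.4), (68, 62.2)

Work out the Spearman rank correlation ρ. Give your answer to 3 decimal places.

0.071

Rank attendance: 1, 7, 6, 5, 4, 2, 3
Rank mark: 2, 1, 6, 4, 7, 3, 5
d = rank(attendance) − rank(mark): -1, 6, 0, 1, -3, -1, -2; Σd² = 52
ρ = 1 − 6Σd² / [n(n²−1)] = 1 − 6×52 / (7×48) = 1 − 312/336 ≈ 0.071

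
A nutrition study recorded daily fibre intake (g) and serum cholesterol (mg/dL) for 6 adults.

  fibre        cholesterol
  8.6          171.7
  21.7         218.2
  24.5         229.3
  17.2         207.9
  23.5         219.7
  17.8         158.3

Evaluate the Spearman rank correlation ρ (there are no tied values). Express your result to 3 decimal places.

0.829

Rank fibre: 1, 4, 6, 2, 5, 3
Rank cholesterol: 2, 4, 6, 3, 5, 1
d = rank(fibre) − rank(cholesterol): -1, 0, 0, -1, 0, 2; Σd² = 6
ρ = 1 − 6Σd² / [n(n²−1)] = 1 − 6×6 / (6×35) = 1 − 36/210 ≈ 0.829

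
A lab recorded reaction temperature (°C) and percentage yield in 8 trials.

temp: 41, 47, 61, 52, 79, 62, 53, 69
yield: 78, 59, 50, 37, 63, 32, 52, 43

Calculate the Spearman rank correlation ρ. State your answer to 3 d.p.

-0.310

Rank temp: 1, 2, 5, 3, 8, 6, 4, 7
Rank yield: 8, 6, 4, 2, 7, 1, 5, 3
d = rank(temp) − rank(yield): -7, -4, 1, 1, 1, 5, -1, 4; Σd² = 110
ρ = 1 − 6Σd² / [n(n²−1)] = 1 − 6×110 / (8×63) = 1 − 660/504 ≈ -0.310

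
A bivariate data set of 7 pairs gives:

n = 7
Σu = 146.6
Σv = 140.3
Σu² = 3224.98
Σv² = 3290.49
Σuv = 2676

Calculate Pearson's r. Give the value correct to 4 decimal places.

-0.9639

r = (nΣuv − ΣuΣv) / √[(nΣu² − (Σu)²)(nΣv² − (Σv)²)]
Numerator: 7×2676 − 146.6×140.3 = -1835.98
Denominator: √[(22574.86 − 21491.56)(23033.43 − 19684.09)] = √[1083.3 × 3349.34] = 1904.8202
r = -1835.98 / 1904.8202 ≈ -0.9639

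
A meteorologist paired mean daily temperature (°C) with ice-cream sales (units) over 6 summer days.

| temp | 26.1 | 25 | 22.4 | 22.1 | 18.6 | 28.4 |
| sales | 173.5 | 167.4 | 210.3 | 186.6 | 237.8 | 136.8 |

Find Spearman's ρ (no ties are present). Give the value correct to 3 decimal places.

-0.886

Rank temp: 5, 4, 3, 2, 1, 6
Rank sales: 3, 2, 5, 4, 6, 1
d = rank(temp) − rank(sales): 2, 2, -2, -2, -5, 5; Σd² = 66
ρ = 1 − 6Σd² / [n(n²−1)] = 1 − 6×66 / (6×35) = 1 − 396/210 ≈ -0.886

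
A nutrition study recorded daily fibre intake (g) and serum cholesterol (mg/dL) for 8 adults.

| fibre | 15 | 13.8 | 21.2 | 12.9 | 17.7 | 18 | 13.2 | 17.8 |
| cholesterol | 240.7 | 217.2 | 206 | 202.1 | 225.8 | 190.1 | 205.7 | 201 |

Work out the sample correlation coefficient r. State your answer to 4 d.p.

-0.1870

n = 8, Σx = 129.6, Σy = 1688.6, Σx² = 2159.66, Σy² = 358229.88, Σxy = 27293.65
nΣxy − ΣxΣy = 218349.2 − 218842.56 = -493.36
nΣx² − (Σx)² = 17277.28 − 16796.16 = 481.12; nΣy² − (Σy)² = 2865839.04 − 2851369.96 = 14469.08
r = -493.36 / √(481.12 × 14469.08) = -493.36 / 2638.4396 ≈ -0.1870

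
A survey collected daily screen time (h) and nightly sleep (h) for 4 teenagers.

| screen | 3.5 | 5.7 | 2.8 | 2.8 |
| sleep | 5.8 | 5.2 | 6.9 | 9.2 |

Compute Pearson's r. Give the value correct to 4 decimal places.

-0.7226

n = 4, Σx = 14.8, Σy = 27.1, Σx² = 60.42, Σy² = 192.93, Σxy = 95.02
nΣxy − ΣxΣy = 380.08 − 401.08 = -21
nΣx² − (Σx)² = 241.68 − 219.04 = 22.64; nΣy² − (Σy)² = 771.72 − 734.41 = 37.31
r = -21 / √(22.64 × 37.31) = -21 / 29.0637 ≈ -0.7226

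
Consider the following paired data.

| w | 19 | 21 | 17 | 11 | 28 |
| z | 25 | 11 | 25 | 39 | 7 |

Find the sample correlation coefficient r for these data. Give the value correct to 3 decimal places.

n = 5, Σw = 96, Σz = 107, Σw² = 1996, Σz² = 2941, Σwz = 1756
nΣwz − ΣwΣz = 8780 − 10272 = -1492
nΣw² − (Σw)² = 9980 − 9216 = 764; nΣz² − (Σz)² = 14705 − 11449 = 3256
r = -1492 / √(764 × 3256) = -1492 / 1577.2077 ≈ -0.946

-0.946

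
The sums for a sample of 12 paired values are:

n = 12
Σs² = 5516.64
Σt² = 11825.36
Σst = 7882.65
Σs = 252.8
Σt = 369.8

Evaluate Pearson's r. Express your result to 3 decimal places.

r = (nΣst − ΣsΣt) / √[(nΣs² − (Σs)²)(nΣt² − (Σt)²)]
Numerator: 12×7882.65 − 252.8×369.8 = 1106.36
Denominator: √[(66199.68 − 63907.84)(141904.32 − 136752.04)] = √[2291.84 × 5152.28] = 3436.3064
r = 1106.36 / 3436.3064 ≈ 0.322

0.322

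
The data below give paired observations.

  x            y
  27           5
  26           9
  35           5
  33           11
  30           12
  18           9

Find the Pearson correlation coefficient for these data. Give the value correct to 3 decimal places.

-0.084

n = 6, Σx = 169, Σy = 51, Σx² = 4943, Σy² = 477, Σxy = 1429
nΣxy − ΣxΣy = 8574 − 8619 = -45
nΣx² − (Σx)² = 29658 − 28561 = 1097; nΣy² − (Σy)² = 2862 − 2601 = 261
r = -45 / √(1097 × 261) = -45 / 535.0860 ≈ -0.084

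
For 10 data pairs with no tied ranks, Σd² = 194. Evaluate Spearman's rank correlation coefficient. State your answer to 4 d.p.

ρ = 1 − 6Σd² / [n(n²−1)] = 1 − 6×194 / (10×99)
  = 1 − 1164/990 = 1 − 1.17576 ≈ -0.1758

-0.1758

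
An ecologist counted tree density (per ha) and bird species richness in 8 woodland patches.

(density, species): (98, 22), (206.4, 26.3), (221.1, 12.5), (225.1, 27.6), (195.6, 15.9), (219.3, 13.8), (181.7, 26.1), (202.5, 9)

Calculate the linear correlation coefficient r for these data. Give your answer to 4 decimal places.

-0.1986

n = 8, Σx = 1549.7, Σy = 153.2, Σx² = 312133.17, Σy² = 3299.16, Σxy = 29262.08
nΣxy − ΣxΣy = 234096.64 − 237414.04 = -3317.4
nΣx² − (Σx)² = 2497065.36 − 2401570.09 = 95495.27; nΣy² − (Σy)² = 26393.28 − 23470.24 = 2923.04
r = -3317.4 / √(95495.27 × 2923.04) = -3317.4 / 16707.3784 ≈ -0.1986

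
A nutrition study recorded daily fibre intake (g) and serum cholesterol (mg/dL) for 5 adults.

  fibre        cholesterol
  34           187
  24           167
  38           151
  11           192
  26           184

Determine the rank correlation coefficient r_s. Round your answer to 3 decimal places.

Rank fibre: 4, 2, 5, 1, 3
Rank cholesterol: 4, 2, 1, 5, 3
d = rank(fibre) − rank(cholesterol): 0, 0, 4, -4, 0; Σd² = 32
ρ = 1 − 6Σd² / [n(n²−1)] = 1 − 6×32 / (5×24) = 1 − 192/120 ≈ -0.600

-0.600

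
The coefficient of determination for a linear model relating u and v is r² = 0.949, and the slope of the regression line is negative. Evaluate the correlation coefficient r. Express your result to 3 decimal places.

-0.974

|r| = √0.949 = 0.974
The association is negative, so r = −0.974.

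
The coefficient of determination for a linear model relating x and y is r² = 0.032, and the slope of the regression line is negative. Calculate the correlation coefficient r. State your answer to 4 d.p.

|r| = √0.032 = 0.1789
The association is negative, so r = −0.1789.

-0.1789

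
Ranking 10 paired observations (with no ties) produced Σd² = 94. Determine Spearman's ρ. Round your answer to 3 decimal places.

ρ = 1 − 6Σd² / [n(n²−1)] = 1 − 6×94 / (10×99)
  = 1 − 564/990 = 1 − 0.5697 ≈ 0.430

0.430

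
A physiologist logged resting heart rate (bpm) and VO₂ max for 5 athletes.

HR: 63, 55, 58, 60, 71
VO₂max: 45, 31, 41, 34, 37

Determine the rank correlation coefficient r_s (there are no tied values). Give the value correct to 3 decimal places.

0.500

Rank HR: 4, 1, 2, 3, 5
Rank VO₂max: 5, 1, 4, 2, 3
d = rank(HR) − rank(VO₂max): -1, 0, -2, 1, 2; Σd² = 10
ρ = 1 − 6Σd² / [n(n²−1)] = 1 − 6×10 / (5×24) = 1 − 60/120 ≈ 0.500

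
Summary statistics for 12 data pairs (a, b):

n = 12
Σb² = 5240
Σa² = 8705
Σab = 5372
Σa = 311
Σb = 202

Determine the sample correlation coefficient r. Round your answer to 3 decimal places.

0.126

r = (nΣab − ΣaΣb) / √[(nΣa² − (Σa)²)(nΣb² − (Σb)²)]
Numerator: 12×5372 − 311×202 = 1642
Denominator: √[(104460 − 96721)(62880 − 40804)] = √[7739 × 22076] = 13070.8134
r = 1642 / 13070.8134 ≈ 0.126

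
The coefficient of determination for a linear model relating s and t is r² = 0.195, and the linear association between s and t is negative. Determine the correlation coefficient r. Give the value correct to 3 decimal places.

-0.442

|r| = √0.195 = 0.442
The association is negative, so r = −0.442.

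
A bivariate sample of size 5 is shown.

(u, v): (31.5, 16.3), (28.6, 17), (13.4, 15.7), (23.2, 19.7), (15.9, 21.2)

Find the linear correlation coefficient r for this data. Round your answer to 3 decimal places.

n = 5, Σu = 112.6, Σv = 89.9, Σu² = 2780.82, Σv² = 1638.71, Σuv = 2004.15
nΣuv − ΣuΣv = 10020.75 − 10122.74 = -101.99
nΣu² − (Σu)² = 13904.1 − 12678.76 = 1225.34; nΣv² − (Σv)² = 8193.55 − 8082.01 = 111.54
r = -101.99 / √(1225.34 × 111.54) = -101.99 / 369.6950 ≈ -0.276

-0.276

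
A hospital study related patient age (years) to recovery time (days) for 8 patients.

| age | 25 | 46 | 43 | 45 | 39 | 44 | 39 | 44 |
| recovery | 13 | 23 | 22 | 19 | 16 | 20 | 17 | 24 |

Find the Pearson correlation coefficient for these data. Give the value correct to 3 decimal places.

n = 8, Σx = 325, Σy = 154, Σx² = 13529, Σy² = 3064, Σxy = 6407
nΣxy − ΣxΣy = 51256 − 50050 = 1206
nΣx² − (Σx)² = 108232 − 105625 = 2607; nΣy² − (Σy)² = 24512 − 23716 = 796
r = 1206 / √(2607 × 796) = 1206 / 1440.5457 ≈ 0.837

0.837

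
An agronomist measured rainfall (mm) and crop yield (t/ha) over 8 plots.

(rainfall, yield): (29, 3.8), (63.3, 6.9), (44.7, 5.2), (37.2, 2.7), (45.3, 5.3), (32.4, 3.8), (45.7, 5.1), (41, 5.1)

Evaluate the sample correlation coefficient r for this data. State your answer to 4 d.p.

0.8666

n = 8, Σx = 338.6, Σy = 37.9, Σx² = 15101.16, Σy² = 190.93, Σxy = 1685.23
nΣxy − ΣxΣy = 13481.84 − 12832.94 = 648.9
nΣx² − (Σx)² = 120809.28 − 114649.96 = 6159.32; nΣy² − (Σy)² = 1527.44 − 1436.41 = 91.03
r = 648.9 / √(6159.32 × 91.03) = 648.9 / 748.7876 ≈ 0.8666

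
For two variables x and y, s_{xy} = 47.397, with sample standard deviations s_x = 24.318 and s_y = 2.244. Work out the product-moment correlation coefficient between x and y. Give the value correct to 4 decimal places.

r = Cov(x,y) / (s_x · s_y) = 47.397 / (24.318 × 2.244)
  = 47.397 / 54.5696 ≈ 0.8686

0.8686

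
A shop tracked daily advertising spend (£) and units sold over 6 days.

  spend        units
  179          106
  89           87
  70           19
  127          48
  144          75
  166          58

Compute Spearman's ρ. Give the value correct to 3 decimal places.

Rank spend: 6, 2, 1, 3, 4, 5
Rank units: 6, 5, 1, 2, 4, 3
d = rank(spend) − rank(units): 0, -3, 0, 1, 0, 2; Σd² = 14
ρ = 1 − 6Σd² / [n(n²−1)] = 1 − 6×14 / (6×35) = 1 − 84/210 ≈ 0.600

0.600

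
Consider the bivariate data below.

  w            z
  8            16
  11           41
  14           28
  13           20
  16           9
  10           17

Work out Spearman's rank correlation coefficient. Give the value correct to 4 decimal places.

Rank w: 1, 3, 5, 4, 6, 2
Rank z: 2, 6, 5, 4, 1, 3
d = rank(w) − rank(z): -1, -3, 0, 0, 5, -1; Σd² = 36
ρ = 1 − 6Σd² / [n(n²−1)] = 1 − 6×36 / (6×35) = 1 − 216/210 ≈ -0.0286

-0.0286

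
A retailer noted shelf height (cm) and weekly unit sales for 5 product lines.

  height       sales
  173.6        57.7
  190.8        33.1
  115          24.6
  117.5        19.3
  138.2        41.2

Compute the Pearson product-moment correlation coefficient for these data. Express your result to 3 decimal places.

n = 5, Σx = 735.1, Σy = 175.9, Σx² = 112672.09, Σy² = 7099.99, Σxy = 27122.79
nΣxy − ΣxΣy = 135613.95 − 129304.09 = 6309.86
nΣx² − (Σx)² = 563360.45 − 540372.01 = 22988.44; nΣy² − (Σy)² = 35499.95 − 30940.81 = 4559.14
r = 6309.86 / √(22988.44 × 4559.14) = 6309.86 / 10237.5542 ≈ 0.616

0.616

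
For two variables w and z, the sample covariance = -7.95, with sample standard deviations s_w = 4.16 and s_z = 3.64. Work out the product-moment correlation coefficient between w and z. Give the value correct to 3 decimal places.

-0.525

r = Cov(w,z) / (s_w · s_z) = -7.95 / (4.16 × 3.64)
  = -7.95 / 15.1424 ≈ -0.525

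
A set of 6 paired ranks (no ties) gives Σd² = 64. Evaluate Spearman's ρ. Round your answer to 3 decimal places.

ρ = 1 − 6Σd² / [n(n²−1)] = 1 − 6×64 / (6×35)
  = 1 − 384/210 = 1 − 1.8286 ≈ -0.829

-0.829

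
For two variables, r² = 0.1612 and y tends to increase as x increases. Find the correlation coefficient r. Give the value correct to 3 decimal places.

0.401

|r| = √0.1612 = 0.401
The association is positive, so r = 0.401.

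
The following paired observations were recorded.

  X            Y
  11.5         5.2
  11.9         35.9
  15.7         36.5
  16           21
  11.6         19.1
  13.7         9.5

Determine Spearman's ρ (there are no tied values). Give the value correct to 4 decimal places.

Rank X: 1, 3, 5, 6, 2, 4
Rank Y: 1, 5, 6, 4, 3, 2
d = rank(X) − rank(Y): 0, -2, -1, 2, -1, 2; Σd² = 14
ρ = 1 − 6Σd² / [n(n²−1)] = 1 − 6×14 / (6×35) = 1 − 84/210 ≈ 0.6000

0.6000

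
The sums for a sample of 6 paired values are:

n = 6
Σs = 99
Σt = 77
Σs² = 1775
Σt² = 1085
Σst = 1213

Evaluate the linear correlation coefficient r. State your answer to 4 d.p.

-0.4912

r = (nΣst − ΣsΣt) / √[(nΣs² − (Σs)²)(nΣt² − (Σt)²)]
Numerator: 6×1213 − 99×77 = -345
Denominator: √[(10650 − 9801)(6510 − 5929)] = √[849 × 581] = 702.3311
r = -345 / 702.3311 ≈ -0.4912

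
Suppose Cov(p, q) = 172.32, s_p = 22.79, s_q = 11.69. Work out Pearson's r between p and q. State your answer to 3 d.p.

r = Cov(p,q) / (s_p · s_q) = 172.32 / (22.79 × 11.69)
  = 172.32 / 266.4151 ≈ 0.647

0.647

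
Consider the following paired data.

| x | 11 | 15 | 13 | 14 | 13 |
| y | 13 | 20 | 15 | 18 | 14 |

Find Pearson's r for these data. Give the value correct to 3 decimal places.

0.925

n = 5, Σx = 66, Σy = 80, Σx² = 880, Σy² = 1314, Σxy = 1072
nΣxy − ΣxΣy = 5360 − 5280 = 80
nΣx² − (Σx)² = 4400 − 4356 = 44; nΣy² − (Σy)² = 6570 − 6400 = 170
r = 80 / √(44 × 170) = 80 / 86.4870 ≈ 0.925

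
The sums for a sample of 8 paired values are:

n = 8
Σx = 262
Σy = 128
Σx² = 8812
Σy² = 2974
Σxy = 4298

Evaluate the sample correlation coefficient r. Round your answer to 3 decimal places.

r = (nΣxy − ΣxΣy) / √[(nΣx² − (Σx)²)(nΣy² − (Σy)²)]
Numerator: 8×4298 − 262×128 = 848
Denominator: √[(70496 − 68644)(23792 − 16384)] = √[1852 × 7408] = 3704.0000
r = 848 / 3704.0000 ≈ 0.229

0.229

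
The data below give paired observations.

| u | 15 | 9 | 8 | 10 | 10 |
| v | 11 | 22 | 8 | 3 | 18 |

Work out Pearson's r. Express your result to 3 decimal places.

n = 5, Σu = 52, Σv = 62, Σu² = 570, Σv² = 1002, Σuv = 637
nΣuv − ΣuΣv = 3185 − 3224 = -39
nΣu² − (Σu)² = 2850 − 2704 = 146; nΣv² − (Σv)² = 5010 − 3844 = 1166
r = -39 / √(146 × 1166) = -39 / 412.5967 ≈ -0.095

-0.095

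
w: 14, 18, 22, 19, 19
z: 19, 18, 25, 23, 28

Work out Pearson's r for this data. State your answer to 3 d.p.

0.622

n = 5, Σw = 92, Σz = 113, Σw² = 1726, Σz² = 2623, Σwz = 2109
nΣwz − ΣwΣz = 10545 − 10396 = 149
nΣw² − (Σw)² = 8630 − 8464 = 166; nΣz² − (Σz)² = 13115 − 12769 = 346
r = 149 / √(166 × 346) = 149 / 239.6581 ≈ 0.622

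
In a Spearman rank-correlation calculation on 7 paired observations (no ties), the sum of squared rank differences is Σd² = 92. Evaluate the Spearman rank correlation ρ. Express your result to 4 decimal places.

-0.6429

ρ = 1 − 6Σd² / [n(n²−1)] = 1 − 6×92 / (7×48)
  = 1 − 552/336 = 1 − 1.64286 ≈ -0.6429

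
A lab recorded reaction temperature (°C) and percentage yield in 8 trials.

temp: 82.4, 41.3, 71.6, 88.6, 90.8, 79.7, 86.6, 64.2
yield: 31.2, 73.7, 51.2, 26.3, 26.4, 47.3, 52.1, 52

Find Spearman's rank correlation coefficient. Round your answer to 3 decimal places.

-0.738

Rank temp: 5, 1, 3, 7, 8, 4, 6, 2
Rank yield: 3, 8, 5, 1, 2, 4, 7, 6
d = rank(temp) − rank(yield): 2, -7, -2, 6, 6, 0, -1, -4; Σd² = 146
ρ = 1 − 6Σd² / [n(n²−1)] = 1 − 6×146 / (8×63) = 1 − 876/504 ≈ -0.738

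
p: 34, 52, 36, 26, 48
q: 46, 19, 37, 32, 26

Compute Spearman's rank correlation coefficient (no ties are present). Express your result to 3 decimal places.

Rank p: 2, 5, 3, 1, 4
Rank q: 5, 1, 4, 3, 2
d = rank(p) − rank(q): -3, 4, -1, -2, 2; Σd² = 34
ρ = 1 − 6Σd² / [n(n²−1)] = 1 − 6×34 / (5×24) = 1 − 204/120 ≈ -0.700

-0.700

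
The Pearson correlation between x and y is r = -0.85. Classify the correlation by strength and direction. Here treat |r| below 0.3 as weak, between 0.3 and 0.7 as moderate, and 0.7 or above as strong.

r = -0.85 < 0 so the relationship is negative.
|r| = 0.85, which falls in the strong range.

strong negative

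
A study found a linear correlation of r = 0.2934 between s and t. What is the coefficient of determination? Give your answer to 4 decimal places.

r² = (0.2934)² = 0.0861

0.0861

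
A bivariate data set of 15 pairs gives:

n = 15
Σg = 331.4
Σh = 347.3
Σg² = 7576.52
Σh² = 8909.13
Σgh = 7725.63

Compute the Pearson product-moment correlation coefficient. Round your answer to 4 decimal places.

r = (nΣgh − ΣgΣh) / √[(nΣg² − (Σg)²)(nΣh² − (Σh)²)]
Numerator: 15×7725.63 − 331.4×347.3 = 789.23
Denominator: √[(113647.8 − 109825.96)(133636.95 − 120617.29)] = √[3821.84 × 13019.66] = 7054.0100
r = 789.23 / 7054.0100 ≈ 0.1119

0.1119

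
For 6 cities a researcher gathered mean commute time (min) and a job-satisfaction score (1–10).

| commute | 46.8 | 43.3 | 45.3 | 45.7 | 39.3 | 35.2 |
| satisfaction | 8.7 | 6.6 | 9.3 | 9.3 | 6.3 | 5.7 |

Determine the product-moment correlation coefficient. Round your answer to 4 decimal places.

n = 6, Σx = 255.6, Σy = 45.9, Σx² = 10989.24, Σy² = 364.41, Σxy = 1987.47
nΣxy − ΣxΣy = 11924.82 − 11732.04 = 192.78
nΣx² − (Σx)² = 65935.44 − 65331.36 = 604.08; nΣy² − (Σy)² = 2186.46 − 2106.81 = 79.65
r = 192.78 / √(604.08 × 79.65) = 192.78 / 219.3513 ≈ 0.8789

0.8789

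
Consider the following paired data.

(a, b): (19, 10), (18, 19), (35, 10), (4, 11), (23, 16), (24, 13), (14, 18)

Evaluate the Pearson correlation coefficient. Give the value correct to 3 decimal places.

-0.186

n = 7, Σa = 137, Σb = 97, Σa² = 3227, Σb² = 1431, Σab = 1858
nΣab − ΣaΣb = 13006 − 13289 = -283
nΣa² − (Σa)² = 22589 − 18769 = 3820; nΣb² − (Σb)² = 10017 − 9409 = 608
r = -283 / √(3820 × 608) = -283 / 1523.9948 ≈ -0.186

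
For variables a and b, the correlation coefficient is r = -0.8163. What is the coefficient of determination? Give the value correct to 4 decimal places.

r² = (-0.8163)² = 0.6663

0.6663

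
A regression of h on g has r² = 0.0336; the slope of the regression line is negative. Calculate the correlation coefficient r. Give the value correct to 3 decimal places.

|r| = √0.0336 = 0.183
The association is negative, so r = −0.183.

-0.183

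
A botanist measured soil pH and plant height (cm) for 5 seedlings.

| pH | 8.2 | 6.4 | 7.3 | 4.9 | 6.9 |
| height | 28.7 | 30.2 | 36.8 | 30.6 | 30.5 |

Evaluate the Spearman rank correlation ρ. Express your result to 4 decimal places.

Rank pH: 5, 2, 4, 1, 3
Rank height: 1, 2, 5, 4, 3
d = rank(pH) − rank(height): 4, 0, -1, -3, 0; Σd² = 26
ρ = 1 − 6Σd² / [n(n²−1)] = 1 − 6×26 / (5×24) = 1 − 156/120 ≈ -0.3000

-0.3000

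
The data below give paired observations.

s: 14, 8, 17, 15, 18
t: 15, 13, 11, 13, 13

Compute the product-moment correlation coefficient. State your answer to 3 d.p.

n = 5, Σs = 72, Σt = 65, Σs² = 1098, Σt² = 853, Σst = 930
nΣst − ΣsΣt = 4650 − 4680 = -30
nΣs² − (Σs)² = 5490 − 5184 = 306; nΣt² − (Σt)² = 4265 − 4225 = 40
r = -30 / √(306 × 40) = -30 / 110.6345 ≈ -0.271

-0.271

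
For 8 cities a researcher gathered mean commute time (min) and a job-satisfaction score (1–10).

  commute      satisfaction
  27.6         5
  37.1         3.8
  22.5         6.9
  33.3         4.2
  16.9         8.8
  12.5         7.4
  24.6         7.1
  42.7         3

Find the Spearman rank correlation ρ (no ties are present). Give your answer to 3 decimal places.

-0.952

Rank commute: 5, 7, 3, 6, 2, 1, 4, 8
Rank satisfaction: 4, 2, 5, 3, 8, 7, 6, 1
d = rank(commute) − rank(satisfaction): 1, 5, -2, 3, -6, -6, -2, 7; Σd² = 164
ρ = 1 − 6Σd² / [n(n²−1)] = 1 − 6×164 / (8×63) = 1 − 984/504 ≈ -0.952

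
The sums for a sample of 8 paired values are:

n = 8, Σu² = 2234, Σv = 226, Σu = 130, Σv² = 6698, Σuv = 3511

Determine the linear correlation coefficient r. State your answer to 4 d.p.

-0.8275

r = (nΣuv − ΣuΣv) / √[(nΣu² − (Σu)²)(nΣv² − (Σv)²)]
Numerator: 8×3511 − 130×226 = -1292
Denominator: √[(17872 − 16900)(53584 − 51076)] = √[972 × 2508] = 1561.3379
r = -1292 / 1561.3379 ≈ -0.8275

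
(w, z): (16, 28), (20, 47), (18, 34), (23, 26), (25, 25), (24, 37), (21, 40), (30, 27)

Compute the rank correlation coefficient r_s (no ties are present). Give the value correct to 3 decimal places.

-0.452

Rank w: 1, 3, 2, 5, 7, 6, 4, 8
Rank z: 4, 8, 5, 2, 1, 6, 7, 3
d = rank(w) − rank(z): -3, -5, -3, 3, 6, 0, -3, 5; Σd² = 122
ρ = 1 − 6Σd² / [n(n²−1)] = 1 − 6×122 / (8×63) = 1 − 732/504 ≈ -0.452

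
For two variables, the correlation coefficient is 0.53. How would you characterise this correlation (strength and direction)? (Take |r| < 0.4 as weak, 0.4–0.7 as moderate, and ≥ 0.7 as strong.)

moderate positive

r = 0.53 > 0 so the relationship is positive.
|r| = 0.53, which falls in the moderate range.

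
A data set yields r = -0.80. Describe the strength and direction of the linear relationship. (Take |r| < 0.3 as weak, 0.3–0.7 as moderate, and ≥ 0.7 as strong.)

r = -0.80 < 0 so the relationship is negative.
|r| = 0.80, which falls in the strong range.

strong negative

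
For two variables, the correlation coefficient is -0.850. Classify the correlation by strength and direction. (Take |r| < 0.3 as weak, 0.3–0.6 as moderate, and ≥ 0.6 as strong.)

strong negative

r = -0.850 < 0 so the relationship is negative.
|r| = 0.850, which falls in the strong range.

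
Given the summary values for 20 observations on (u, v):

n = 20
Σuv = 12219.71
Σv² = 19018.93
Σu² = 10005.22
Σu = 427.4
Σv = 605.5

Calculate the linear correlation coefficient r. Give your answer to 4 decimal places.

-0.9299

r = (nΣuv − ΣuΣv) / √[(nΣu² − (Σu)²)(nΣv² − (Σv)²)]
Numerator: 20×12219.71 − 427.4×605.5 = -14396.5
Denominator: √[(200104.4 − 182670.76)(380378.6 − 366630.25)] = √[17433.64 × 13748.35] = 15481.7242
r = -14396.5 / 15481.7242 ≈ -0.9299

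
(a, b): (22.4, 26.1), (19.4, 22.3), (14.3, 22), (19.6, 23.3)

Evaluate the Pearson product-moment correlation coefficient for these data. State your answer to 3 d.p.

0.808

n = 4, Σa = 75.7, Σb = 93.7, Σa² = 1466.77, Σb² = 2205.39, Σab = 1788.54
nΣab − ΣaΣb = 7154.16 − 7093.09 = 61.07
nΣa² − (Σa)² = 5867.08 − 5730.49 = 136.59; nΣb² − (Σb)² = 8821.56 − 8779.69 = 41.87
r = 61.07 / √(136.59 × 41.87) = 61.07 / 75.6242 ≈ 0.808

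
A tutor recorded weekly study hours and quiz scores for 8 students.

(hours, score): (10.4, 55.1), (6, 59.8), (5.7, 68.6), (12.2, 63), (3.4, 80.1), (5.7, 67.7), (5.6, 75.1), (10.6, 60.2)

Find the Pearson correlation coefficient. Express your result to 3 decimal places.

n = 8, Σx = 59.6, Σy = 529.6, Σx² = 513.26, Σy² = 35550.36, Σxy = 3808.37
nΣxy − ΣxΣy = 30466.96 − 31564.16 = -1097.2
nΣx² − (Σx)² = 4106.08 − 3552.16 = 553.92; nΣy² − (Σy)² = 284402.88 − 280476.16 = 3926.72
r = -1097.2 / √(553.92 × 3926.72) = -1097.2 / 1474.8182 ≈ -0.744

-0.744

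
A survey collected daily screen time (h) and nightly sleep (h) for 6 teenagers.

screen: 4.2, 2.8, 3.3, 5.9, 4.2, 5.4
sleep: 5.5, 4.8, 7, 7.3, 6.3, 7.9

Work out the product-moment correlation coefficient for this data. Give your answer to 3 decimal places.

0.723

n = 6, Σx = 25.8, Σy = 38.8, Σx² = 117.98, Σy² = 257.68, Σxy = 171.83
nΣxy − ΣxΣy = 1030.98 − 1001.04 = 29.94
nΣx² − (Σx)² = 707.88 − 665.64 = 42.24; nΣy² − (Σy)² = 1546.08 − 1505.44 = 40.64
r = 29.94 / √(42.24 × 40.64) = 29.94 / 41.4323 ≈ 0.723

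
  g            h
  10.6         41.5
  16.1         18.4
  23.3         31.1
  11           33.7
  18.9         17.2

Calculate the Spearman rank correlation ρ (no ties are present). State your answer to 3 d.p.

-0.700

Rank g: 1, 3, 5, 2, 4
Rank h: 5, 2, 3, 4, 1
d = rank(g) − rank(h): -4, 1, 2, -2, 3; Σd² = 34
ρ = 1 − 6Σd² / [n(n²−1)] = 1 − 6×34 / (5×24) = 1 − 204/120 ≈ -0.700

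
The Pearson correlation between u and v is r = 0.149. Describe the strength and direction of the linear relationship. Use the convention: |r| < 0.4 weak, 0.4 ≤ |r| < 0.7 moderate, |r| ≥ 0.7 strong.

r = 0.149 > 0 so the relationship is positive.
|r| = 0.149, which falls in the weak range.

weak positive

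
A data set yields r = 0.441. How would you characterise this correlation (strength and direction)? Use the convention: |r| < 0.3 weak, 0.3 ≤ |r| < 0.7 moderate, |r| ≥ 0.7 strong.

r = 0.441 > 0 so the relationship is positive.
|r| = 0.441, which falls in the moderate range.

moderate positive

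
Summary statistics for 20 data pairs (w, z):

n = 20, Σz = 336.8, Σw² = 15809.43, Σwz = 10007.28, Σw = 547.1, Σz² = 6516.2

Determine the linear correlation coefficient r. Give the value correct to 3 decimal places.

0.941

r = (nΣwz − ΣwΣz) / √[(nΣw² − (Σw)²)(nΣz² − (Σz)²)]
Numerator: 20×10007.28 − 547.1×336.8 = 15882.32
Denominator: √[(316188.6 − 299318.41)(130324 − 113434.24)] = √[16870.19 × 16889.76] = 16879.9722
r = 15882.32 / 16879.9722 ≈ 0.941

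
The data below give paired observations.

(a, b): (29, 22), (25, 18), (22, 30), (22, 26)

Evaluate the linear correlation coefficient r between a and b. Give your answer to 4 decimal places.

-0.6228

n = 4, Σa = 98, Σb = 96, Σa² = 2434, Σb² = 2384, Σab = 2320
nΣab − ΣaΣb = 9280 − 9408 = -128
nΣa² − (Σa)² = 9736 − 9604 = 132; nΣb² − (Σb)² = 9536 − 9216 = 320
r = -128 / √(132 × 320) = -128 / 205.5237 ≈ -0.6228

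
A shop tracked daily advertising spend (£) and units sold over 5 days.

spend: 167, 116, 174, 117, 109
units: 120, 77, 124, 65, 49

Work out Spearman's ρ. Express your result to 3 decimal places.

0.900

Rank spend: 4, 2, 5, 3, 1
Rank units: 4, 3, 5, 2, 1
d = rank(spend) − rank(units): 0, -1, 0, 1, 0; Σd² = 2
ρ = 1 − 6Σd² / [n(n²−1)] = 1 − 6×2 / (5×24) = 1 − 12/120 ≈ 0.900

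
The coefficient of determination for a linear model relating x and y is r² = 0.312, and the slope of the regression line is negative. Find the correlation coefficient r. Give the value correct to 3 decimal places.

|r| = √0.312 = 0.559
The association is negative, so r = −0.559.

-0.559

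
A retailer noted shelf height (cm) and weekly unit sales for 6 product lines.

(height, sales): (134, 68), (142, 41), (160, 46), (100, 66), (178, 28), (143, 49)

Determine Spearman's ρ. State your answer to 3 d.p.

Rank height: 2, 3, 5, 1, 6, 4
Rank sales: 6, 2, 3, 5, 1, 4
d = rank(height) − rank(sales): -4, 1, 2, -4, 5, 0; Σd² = 62
ρ = 1 − 6Σd² / [n(n²−1)] = 1 − 6×62 / (6×35) = 1 − 372/210 ≈ -0.771

-0.771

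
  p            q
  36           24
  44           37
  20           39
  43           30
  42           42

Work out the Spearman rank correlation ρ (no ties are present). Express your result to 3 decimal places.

-0.100

Rank p: 2, 5, 1, 4, 3
Rank q: 1, 3, 4, 2, 5
d = rank(p) − rank(q): 1, 2, -3, 2, -2; Σd² = 22
ρ = 1 − 6Σd² / [n(n²−1)] = 1 − 6×22 / (5×24) = 1 − 132/120 ≈ -0.100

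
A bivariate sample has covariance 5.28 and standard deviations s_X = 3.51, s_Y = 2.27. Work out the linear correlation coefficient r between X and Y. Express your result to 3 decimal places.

r = Cov(X,Y) / (s_X · s_Y) = 5.28 / (3.51 × 2.27)
  = 5.28 / 7.9677 ≈ 0.663

0.663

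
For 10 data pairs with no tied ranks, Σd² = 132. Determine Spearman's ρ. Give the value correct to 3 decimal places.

ρ = 1 − 6Σd² / [n(n²−1)] = 1 − 6×132 / (10×99)
  = 1 − 792/990 = 1 − 0.8000 ≈ 0.200

0.200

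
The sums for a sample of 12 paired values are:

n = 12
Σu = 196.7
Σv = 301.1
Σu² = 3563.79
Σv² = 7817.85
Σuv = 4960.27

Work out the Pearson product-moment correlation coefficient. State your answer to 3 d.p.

0.083

r = (nΣuv − ΣuΣv) / √[(nΣu² − (Σu)²)(nΣv² − (Σv)²)]
Numerator: 12×4960.27 − 196.7×301.1 = 296.87
Denominator: √[(42765.48 − 38690.89)(93814.2 − 90661.21)] = √[4074.59 × 3152.99] = 3584.2909
r = 296.87 / 3584.2909 ≈ 0.083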